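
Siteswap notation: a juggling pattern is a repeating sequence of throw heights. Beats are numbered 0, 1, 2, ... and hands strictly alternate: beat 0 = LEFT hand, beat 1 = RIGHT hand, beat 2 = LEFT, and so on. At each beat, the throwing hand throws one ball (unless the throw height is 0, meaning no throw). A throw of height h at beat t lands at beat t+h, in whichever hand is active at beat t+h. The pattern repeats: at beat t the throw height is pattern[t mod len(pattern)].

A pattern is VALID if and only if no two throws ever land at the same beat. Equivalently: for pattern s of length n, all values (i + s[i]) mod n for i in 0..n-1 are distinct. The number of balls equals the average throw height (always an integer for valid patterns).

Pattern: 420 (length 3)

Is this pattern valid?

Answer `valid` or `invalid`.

Answer: valid

Derivation:
i=0: (i + s[i]) mod n = (0 + 4) mod 3 = 1
i=1: (i + s[i]) mod n = (1 + 2) mod 3 = 0
i=2: (i + s[i]) mod n = (2 + 0) mod 3 = 2
Residues: [1, 0, 2], distinct: True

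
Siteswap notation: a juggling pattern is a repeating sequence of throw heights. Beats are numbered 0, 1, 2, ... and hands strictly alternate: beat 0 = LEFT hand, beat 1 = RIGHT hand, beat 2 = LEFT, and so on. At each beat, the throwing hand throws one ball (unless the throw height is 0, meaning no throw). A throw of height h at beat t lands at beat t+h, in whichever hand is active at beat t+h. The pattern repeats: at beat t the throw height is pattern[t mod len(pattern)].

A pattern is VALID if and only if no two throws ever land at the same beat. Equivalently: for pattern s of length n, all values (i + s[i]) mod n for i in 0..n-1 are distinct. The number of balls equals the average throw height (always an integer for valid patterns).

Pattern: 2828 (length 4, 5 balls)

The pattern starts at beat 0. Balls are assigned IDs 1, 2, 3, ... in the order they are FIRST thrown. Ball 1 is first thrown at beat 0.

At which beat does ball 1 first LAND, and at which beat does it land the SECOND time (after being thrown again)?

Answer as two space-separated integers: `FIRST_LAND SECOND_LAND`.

Beat 0 (L): throw ball1 h=2 -> lands@2:L; in-air after throw: [b1@2:L]
Beat 1 (R): throw ball2 h=8 -> lands@9:R; in-air after throw: [b1@2:L b2@9:R]
Beat 2 (L): throw ball1 h=2 -> lands@4:L; in-air after throw: [b1@4:L b2@9:R]
Beat 3 (R): throw ball3 h=8 -> lands@11:R; in-air after throw: [b1@4:L b2@9:R b3@11:R]
Beat 4 (L): throw ball1 h=2 -> lands@6:L; in-air after throw: [b1@6:L b2@9:R b3@11:R]
Ball 1: thrown@0 h=2 -> first land @2; rethrown@2 h=2 -> second land @4

Answer: 2 4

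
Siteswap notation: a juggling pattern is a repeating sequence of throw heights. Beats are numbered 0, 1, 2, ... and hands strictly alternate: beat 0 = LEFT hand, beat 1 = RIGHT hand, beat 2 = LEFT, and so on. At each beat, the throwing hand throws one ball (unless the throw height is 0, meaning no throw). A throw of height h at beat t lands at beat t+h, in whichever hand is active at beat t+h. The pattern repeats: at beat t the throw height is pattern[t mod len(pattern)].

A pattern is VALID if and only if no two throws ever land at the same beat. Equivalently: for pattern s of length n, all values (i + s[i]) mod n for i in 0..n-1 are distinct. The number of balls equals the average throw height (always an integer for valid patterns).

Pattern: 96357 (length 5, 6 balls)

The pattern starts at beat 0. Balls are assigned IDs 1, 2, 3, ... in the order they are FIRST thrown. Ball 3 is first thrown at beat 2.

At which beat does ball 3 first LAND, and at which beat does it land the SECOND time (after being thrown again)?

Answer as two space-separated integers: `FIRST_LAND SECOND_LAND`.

Answer: 5 14

Derivation:
Beat 0 (L): throw ball1 h=9 -> lands@9:R; in-air after throw: [b1@9:R]
Beat 1 (R): throw ball2 h=6 -> lands@7:R; in-air after throw: [b2@7:R b1@9:R]
Beat 2 (L): throw ball3 h=3 -> lands@5:R; in-air after throw: [b3@5:R b2@7:R b1@9:R]
Beat 3 (R): throw ball4 h=5 -> lands@8:L; in-air after throw: [b3@5:R b2@7:R b4@8:L b1@9:R]
Beat 4 (L): throw ball5 h=7 -> lands@11:R; in-air after throw: [b3@5:R b2@7:R b4@8:L b1@9:R b5@11:R]
Beat 5 (R): throw ball3 h=9 -> lands@14:L; in-air after throw: [b2@7:R b4@8:L b1@9:R b5@11:R b3@14:L]
Beat 6 (L): throw ball6 h=6 -> lands@12:L; in-air after throw: [b2@7:R b4@8:L b1@9:R b5@11:R b6@12:L b3@14:L]
Beat 7 (R): throw ball2 h=3 -> lands@10:L; in-air after throw: [b4@8:L b1@9:R b2@10:L b5@11:R b6@12:L b3@14:L]
Beat 8 (L): throw ball4 h=5 -> lands@13:R; in-air after throw: [b1@9:R b2@10:L b5@11:R b6@12:L b4@13:R b3@14:L]
Beat 9 (R): throw ball1 h=7 -> lands@16:L; in-air after throw: [b2@10:L b5@11:R b6@12:L b4@13:R b3@14:L b1@16:L]
Beat 10 (L): throw ball2 h=9 -> lands@19:R; in-air after throw: [b5@11:R b6@12:L b4@13:R b3@14:L b1@16:L b2@19:R]
Beat 11 (R): throw ball5 h=6 -> lands@17:R; in-air after throw: [b6@12:L b4@13:R b3@14:L b1@16:L b5@17:R b2@19:R]
Beat 12 (L): throw ball6 h=3 -> lands@15:R; in-air after throw: [b4@13:R b3@14:L b6@15:R b1@16:L b5@17:R b2@19:R]
Beat 13 (R): throw ball4 h=5 -> lands@18:L; in-air after throw: [b3@14:L b6@15:R b1@16:L b5@17:R b4@18:L b2@19:R]
Beat 14 (L): throw ball3 h=7 -> lands@21:R; in-air after throw: [b6@15:R b1@16:L b5@17:R b4@18:L b2@19:R b3@21:R]
Ball 3: thrown@2 h=3 -> first land @5; rethrown@5 h=9 -> second land @14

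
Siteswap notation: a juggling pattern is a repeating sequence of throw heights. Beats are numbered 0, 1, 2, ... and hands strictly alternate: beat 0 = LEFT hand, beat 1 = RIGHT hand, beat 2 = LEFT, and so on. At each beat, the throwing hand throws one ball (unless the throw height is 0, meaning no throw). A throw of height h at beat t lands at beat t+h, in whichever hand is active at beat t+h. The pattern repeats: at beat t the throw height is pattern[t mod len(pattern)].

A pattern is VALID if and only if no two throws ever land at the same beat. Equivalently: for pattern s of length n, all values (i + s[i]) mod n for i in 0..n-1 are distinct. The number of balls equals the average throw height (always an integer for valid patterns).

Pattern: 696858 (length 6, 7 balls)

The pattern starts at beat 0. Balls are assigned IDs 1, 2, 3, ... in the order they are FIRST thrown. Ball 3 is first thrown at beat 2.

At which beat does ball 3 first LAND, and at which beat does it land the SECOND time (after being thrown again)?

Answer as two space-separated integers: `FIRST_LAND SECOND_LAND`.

Answer: 8 14

Derivation:
Beat 0 (L): throw ball1 h=6 -> lands@6:L; in-air after throw: [b1@6:L]
Beat 1 (R): throw ball2 h=9 -> lands@10:L; in-air after throw: [b1@6:L b2@10:L]
Beat 2 (L): throw ball3 h=6 -> lands@8:L; in-air after throw: [b1@6:L b3@8:L b2@10:L]
Beat 3 (R): throw ball4 h=8 -> lands@11:R; in-air after throw: [b1@6:L b3@8:L b2@10:L b4@11:R]
Beat 4 (L): throw ball5 h=5 -> lands@9:R; in-air after throw: [b1@6:L b3@8:L b5@9:R b2@10:L b4@11:R]
Beat 5 (R): throw ball6 h=8 -> lands@13:R; in-air after throw: [b1@6:L b3@8:L b5@9:R b2@10:L b4@11:R b6@13:R]
Beat 6 (L): throw ball1 h=6 -> lands@12:L; in-air after throw: [b3@8:L b5@9:R b2@10:L b4@11:R b1@12:L b6@13:R]
Beat 7 (R): throw ball7 h=9 -> lands@16:L; in-air after throw: [b3@8:L b5@9:R b2@10:L b4@11:R b1@12:L b6@13:R b7@16:L]
Beat 8 (L): throw ball3 h=6 -> lands@14:L; in-air after throw: [b5@9:R b2@10:L b4@11:R b1@12:L b6@13:R b3@14:L b7@16:L]
Beat 9 (R): throw ball5 h=8 -> lands@17:R; in-air after throw: [b2@10:L b4@11:R b1@12:L b6@13:R b3@14:L b7@16:L b5@17:R]
Beat 10 (L): throw ball2 h=5 -> lands@15:R; in-air after throw: [b4@11:R b1@12:L b6@13:R b3@14:L b2@15:R b7@16:L b5@17:R]
Beat 11 (R): throw ball4 h=8 -> lands@19:R; in-air after throw: [b1@12:L b6@13:R b3@14:L b2@15:R b7@16:L b5@17:R b4@19:R]
Beat 12 (L): throw ball1 h=6 -> lands@18:L; in-air after throw: [b6@13:R b3@14:L b2@15:R b7@16:L b5@17:R b1@18:L b4@19:R]
Beat 13 (R): throw ball6 h=9 -> lands@22:L; in-air after throw: [b3@14:L b2@15:R b7@16:L b5@17:R b1@18:L b4@19:R b6@22:L]
Beat 14 (L): throw ball3 h=6 -> lands@20:L; in-air after throw: [b2@15:R b7@16:L b5@17:R b1@18:L b4@19:R b3@20:L b6@22:L]
Ball 3: thrown@2 h=6 -> first land @8; rethrown@8 h=6 -> second land @14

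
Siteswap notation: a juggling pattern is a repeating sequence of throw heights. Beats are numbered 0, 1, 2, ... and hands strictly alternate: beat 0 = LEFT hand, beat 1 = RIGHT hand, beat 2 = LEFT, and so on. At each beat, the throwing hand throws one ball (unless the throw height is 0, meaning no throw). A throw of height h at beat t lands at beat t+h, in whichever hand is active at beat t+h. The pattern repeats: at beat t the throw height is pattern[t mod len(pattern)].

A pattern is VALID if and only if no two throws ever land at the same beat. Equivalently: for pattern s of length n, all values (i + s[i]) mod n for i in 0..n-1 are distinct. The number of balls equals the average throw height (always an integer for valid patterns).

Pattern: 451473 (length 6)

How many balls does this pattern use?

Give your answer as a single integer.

Pattern = [4, 5, 1, 4, 7, 3], length n = 6
  position 0: throw height = 4, running sum = 4
  position 1: throw height = 5, running sum = 9
  position 2: throw height = 1, running sum = 10
  position 3: throw height = 4, running sum = 14
  position 4: throw height = 7, running sum = 21
  position 5: throw height = 3, running sum = 24
Total sum = 24; balls = sum / n = 24 / 6 = 4

Answer: 4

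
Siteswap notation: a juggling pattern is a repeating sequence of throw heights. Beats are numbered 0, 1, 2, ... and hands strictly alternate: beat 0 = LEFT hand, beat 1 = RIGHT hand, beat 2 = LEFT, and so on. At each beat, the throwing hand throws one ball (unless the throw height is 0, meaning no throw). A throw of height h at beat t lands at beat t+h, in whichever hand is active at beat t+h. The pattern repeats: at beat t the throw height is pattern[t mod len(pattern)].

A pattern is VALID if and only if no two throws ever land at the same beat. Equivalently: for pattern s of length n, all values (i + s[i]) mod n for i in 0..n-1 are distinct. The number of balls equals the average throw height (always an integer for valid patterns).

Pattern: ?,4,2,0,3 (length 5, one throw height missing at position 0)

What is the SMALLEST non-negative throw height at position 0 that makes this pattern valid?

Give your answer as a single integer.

Answer: 1

Derivation:
i=0: s[i]=? (unknown)
i=1: (1 + 4) mod 5 = 0
i=2: (2 + 2) mod 5 = 4
i=3: (3 + 0) mod 5 = 3
i=4: (4 + 3) mod 5 = 2
Known residues: [0, 2, 3, 4]; need a permutation of 0..4, so missing residue r = 1
Need (0 + s) mod 5 = 1; smallest s = (1 - 0) mod 5 = 1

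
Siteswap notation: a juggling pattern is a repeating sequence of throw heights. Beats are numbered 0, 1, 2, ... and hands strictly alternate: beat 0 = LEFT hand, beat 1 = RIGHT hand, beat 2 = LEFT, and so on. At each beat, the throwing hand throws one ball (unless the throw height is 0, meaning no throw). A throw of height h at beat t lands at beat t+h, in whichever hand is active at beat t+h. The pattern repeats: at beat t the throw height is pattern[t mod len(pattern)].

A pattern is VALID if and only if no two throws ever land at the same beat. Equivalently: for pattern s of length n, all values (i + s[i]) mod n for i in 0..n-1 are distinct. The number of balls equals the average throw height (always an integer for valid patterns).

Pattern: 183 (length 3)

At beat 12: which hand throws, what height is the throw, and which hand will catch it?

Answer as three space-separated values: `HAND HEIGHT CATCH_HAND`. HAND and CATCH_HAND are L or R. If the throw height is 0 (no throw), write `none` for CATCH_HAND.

Beat 12: 12 mod 2 = 0, so hand = L
Throw height = pattern[12 mod 3] = pattern[0] = 1
Lands at beat 12+1=13, 13 mod 2 = 1, so catch hand = R

Answer: L 1 R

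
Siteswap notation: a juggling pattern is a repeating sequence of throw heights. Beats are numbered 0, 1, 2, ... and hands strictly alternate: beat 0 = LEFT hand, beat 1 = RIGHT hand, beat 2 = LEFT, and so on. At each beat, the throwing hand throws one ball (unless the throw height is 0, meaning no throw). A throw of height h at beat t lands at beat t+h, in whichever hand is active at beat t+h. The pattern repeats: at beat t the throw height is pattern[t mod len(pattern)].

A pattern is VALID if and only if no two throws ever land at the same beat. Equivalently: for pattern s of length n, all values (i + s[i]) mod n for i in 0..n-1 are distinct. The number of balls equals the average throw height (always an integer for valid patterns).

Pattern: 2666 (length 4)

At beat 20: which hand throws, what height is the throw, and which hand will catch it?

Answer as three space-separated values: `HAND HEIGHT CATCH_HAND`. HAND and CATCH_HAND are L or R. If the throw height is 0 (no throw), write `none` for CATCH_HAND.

Beat 20: 20 mod 2 = 0, so hand = L
Throw height = pattern[20 mod 4] = pattern[0] = 2
Lands at beat 20+2=22, 22 mod 2 = 0, so catch hand = L

Answer: L 2 L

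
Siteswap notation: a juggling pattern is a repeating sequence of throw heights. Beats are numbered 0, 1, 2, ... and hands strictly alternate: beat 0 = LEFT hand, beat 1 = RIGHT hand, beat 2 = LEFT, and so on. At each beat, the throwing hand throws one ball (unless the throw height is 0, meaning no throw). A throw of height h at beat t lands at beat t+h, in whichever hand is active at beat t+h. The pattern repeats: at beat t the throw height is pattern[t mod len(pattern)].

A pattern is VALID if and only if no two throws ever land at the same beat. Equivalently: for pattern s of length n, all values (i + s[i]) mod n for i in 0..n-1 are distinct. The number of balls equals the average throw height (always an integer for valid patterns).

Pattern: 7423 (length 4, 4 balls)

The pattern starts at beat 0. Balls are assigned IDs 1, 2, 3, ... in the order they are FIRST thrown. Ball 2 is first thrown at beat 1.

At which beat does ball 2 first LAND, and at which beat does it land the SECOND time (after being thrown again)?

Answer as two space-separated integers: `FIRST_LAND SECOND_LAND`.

Beat 0 (L): throw ball1 h=7 -> lands@7:R; in-air after throw: [b1@7:R]
Beat 1 (R): throw ball2 h=4 -> lands@5:R; in-air after throw: [b2@5:R b1@7:R]
Beat 2 (L): throw ball3 h=2 -> lands@4:L; in-air after throw: [b3@4:L b2@5:R b1@7:R]
Beat 3 (R): throw ball4 h=3 -> lands@6:L; in-air after throw: [b3@4:L b2@5:R b4@6:L b1@7:R]
Beat 4 (L): throw ball3 h=7 -> lands@11:R; in-air after throw: [b2@5:R b4@6:L b1@7:R b3@11:R]
Beat 5 (R): throw ball2 h=4 -> lands@9:R; in-air after throw: [b4@6:L b1@7:R b2@9:R b3@11:R]
Beat 6 (L): throw ball4 h=2 -> lands@8:L; in-air after throw: [b1@7:R b4@8:L b2@9:R b3@11:R]
Beat 7 (R): throw ball1 h=3 -> lands@10:L; in-air after throw: [b4@8:L b2@9:R b1@10:L b3@11:R]
Beat 8 (L): throw ball4 h=7 -> lands@15:R; in-air after throw: [b2@9:R b1@10:L b3@11:R b4@15:R]
Beat 9 (R): throw ball2 h=4 -> lands@13:R; in-air after throw: [b1@10:L b3@11:R b2@13:R b4@15:R]
Ball 2: thrown@1 h=4 -> first land @5; rethrown@5 h=4 -> second land @9

Answer: 5 9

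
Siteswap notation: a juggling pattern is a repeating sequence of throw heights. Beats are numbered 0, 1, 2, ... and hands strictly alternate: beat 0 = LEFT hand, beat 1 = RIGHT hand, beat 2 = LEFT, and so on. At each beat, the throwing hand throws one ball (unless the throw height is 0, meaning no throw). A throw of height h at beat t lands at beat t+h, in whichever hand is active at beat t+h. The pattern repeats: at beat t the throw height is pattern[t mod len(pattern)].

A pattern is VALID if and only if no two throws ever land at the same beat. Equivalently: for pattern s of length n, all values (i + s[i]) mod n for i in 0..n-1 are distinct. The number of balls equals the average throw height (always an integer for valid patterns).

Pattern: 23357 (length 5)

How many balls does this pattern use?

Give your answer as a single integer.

Answer: 4

Derivation:
Pattern = [2, 3, 3, 5, 7], length n = 5
  position 0: throw height = 2, running sum = 2
  position 1: throw height = 3, running sum = 5
  position 2: throw height = 3, running sum = 8
  position 3: throw height = 5, running sum = 13
  position 4: throw height = 7, running sum = 20
Total sum = 20; balls = sum / n = 20 / 5 = 4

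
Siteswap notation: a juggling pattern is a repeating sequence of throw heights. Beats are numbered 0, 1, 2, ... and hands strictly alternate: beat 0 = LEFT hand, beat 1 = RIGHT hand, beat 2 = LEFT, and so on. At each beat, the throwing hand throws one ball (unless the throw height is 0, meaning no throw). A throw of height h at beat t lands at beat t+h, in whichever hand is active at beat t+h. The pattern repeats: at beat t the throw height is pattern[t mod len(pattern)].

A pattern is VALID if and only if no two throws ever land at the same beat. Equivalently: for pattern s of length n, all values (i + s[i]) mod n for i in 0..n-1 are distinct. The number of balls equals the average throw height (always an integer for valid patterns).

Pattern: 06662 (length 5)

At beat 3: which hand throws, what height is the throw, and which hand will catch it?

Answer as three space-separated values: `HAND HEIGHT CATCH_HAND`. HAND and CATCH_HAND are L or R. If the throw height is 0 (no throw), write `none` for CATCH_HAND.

Answer: R 6 R

Derivation:
Beat 3: 3 mod 2 = 1, so hand = R
Throw height = pattern[3 mod 5] = pattern[3] = 6
Lands at beat 3+6=9, 9 mod 2 = 1, so catch hand = R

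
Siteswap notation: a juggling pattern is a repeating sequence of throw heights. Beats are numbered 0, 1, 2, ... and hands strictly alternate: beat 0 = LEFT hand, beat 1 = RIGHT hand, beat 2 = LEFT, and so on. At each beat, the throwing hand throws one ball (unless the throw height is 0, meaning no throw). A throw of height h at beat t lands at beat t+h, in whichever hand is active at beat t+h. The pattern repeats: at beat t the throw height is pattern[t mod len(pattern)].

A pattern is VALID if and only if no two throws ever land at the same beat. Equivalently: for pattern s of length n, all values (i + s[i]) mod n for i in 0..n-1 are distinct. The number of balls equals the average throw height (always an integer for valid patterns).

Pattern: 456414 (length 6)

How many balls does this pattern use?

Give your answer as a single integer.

Answer: 4

Derivation:
Pattern = [4, 5, 6, 4, 1, 4], length n = 6
  position 0: throw height = 4, running sum = 4
  position 1: throw height = 5, running sum = 9
  position 2: throw height = 6, running sum = 15
  position 3: throw height = 4, running sum = 19
  position 4: throw height = 1, running sum = 20
  position 5: throw height = 4, running sum = 24
Total sum = 24; balls = sum / n = 24 / 6 = 4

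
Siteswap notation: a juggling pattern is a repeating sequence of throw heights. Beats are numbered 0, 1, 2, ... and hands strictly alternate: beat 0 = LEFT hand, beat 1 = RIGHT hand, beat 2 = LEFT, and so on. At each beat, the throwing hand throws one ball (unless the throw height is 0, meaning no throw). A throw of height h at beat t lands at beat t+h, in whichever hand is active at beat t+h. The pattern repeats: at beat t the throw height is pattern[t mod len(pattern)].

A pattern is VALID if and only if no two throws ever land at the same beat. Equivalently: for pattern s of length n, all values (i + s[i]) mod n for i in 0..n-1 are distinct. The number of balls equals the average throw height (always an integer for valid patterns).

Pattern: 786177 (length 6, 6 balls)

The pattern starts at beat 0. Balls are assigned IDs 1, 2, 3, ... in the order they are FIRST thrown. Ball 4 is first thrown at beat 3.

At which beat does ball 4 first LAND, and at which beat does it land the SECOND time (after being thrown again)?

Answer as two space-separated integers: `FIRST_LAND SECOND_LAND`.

Beat 0 (L): throw ball1 h=7 -> lands@7:R; in-air after throw: [b1@7:R]
Beat 1 (R): throw ball2 h=8 -> lands@9:R; in-air after throw: [b1@7:R b2@9:R]
Beat 2 (L): throw ball3 h=6 -> lands@8:L; in-air after throw: [b1@7:R b3@8:L b2@9:R]
Beat 3 (R): throw ball4 h=1 -> lands@4:L; in-air after throw: [b4@4:L b1@7:R b3@8:L b2@9:R]
Beat 4 (L): throw ball4 h=7 -> lands@11:R; in-air after throw: [b1@7:R b3@8:L b2@9:R b4@11:R]
Beat 5 (R): throw ball5 h=7 -> lands@12:L; in-air after throw: [b1@7:R b3@8:L b2@9:R b4@11:R b5@12:L]
Beat 6 (L): throw ball6 h=7 -> lands@13:R; in-air after throw: [b1@7:R b3@8:L b2@9:R b4@11:R b5@12:L b6@13:R]
Beat 7 (R): throw ball1 h=8 -> lands@15:R; in-air after throw: [b3@8:L b2@9:R b4@11:R b5@12:L b6@13:R b1@15:R]
Beat 8 (L): throw ball3 h=6 -> lands@14:L; in-air after throw: [b2@9:R b4@11:R b5@12:L b6@13:R b3@14:L b1@15:R]
Beat 9 (R): throw ball2 h=1 -> lands@10:L; in-air after throw: [b2@10:L b4@11:R b5@12:L b6@13:R b3@14:L b1@15:R]
Beat 10 (L): throw ball2 h=7 -> lands@17:R; in-air after throw: [b4@11:R b5@12:L b6@13:R b3@14:L b1@15:R b2@17:R]
Beat 11 (R): throw ball4 h=7 -> lands@18:L; in-air after throw: [b5@12:L b6@13:R b3@14:L b1@15:R b2@17:R b4@18:L]
Ball 4: thrown@3 h=1 -> first land @4; rethrown@4 h=7 -> second land @11

Answer: 4 11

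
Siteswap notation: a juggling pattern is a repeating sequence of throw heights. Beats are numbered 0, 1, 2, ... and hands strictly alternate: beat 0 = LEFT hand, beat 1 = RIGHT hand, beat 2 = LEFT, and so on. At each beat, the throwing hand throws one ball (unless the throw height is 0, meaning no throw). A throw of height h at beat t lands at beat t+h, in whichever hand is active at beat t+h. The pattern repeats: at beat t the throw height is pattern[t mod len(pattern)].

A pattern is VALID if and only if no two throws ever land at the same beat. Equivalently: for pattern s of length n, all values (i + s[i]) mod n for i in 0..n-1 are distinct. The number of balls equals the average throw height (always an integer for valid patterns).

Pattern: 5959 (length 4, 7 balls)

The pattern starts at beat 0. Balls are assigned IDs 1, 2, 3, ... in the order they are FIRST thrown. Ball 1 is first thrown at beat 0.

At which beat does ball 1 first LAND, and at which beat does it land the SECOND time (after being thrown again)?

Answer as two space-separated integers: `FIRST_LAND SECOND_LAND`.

Beat 0 (L): throw ball1 h=5 -> lands@5:R; in-air after throw: [b1@5:R]
Beat 1 (R): throw ball2 h=9 -> lands@10:L; in-air after throw: [b1@5:R b2@10:L]
Beat 2 (L): throw ball3 h=5 -> lands@7:R; in-air after throw: [b1@5:R b3@7:R b2@10:L]
Beat 3 (R): throw ball4 h=9 -> lands@12:L; in-air after throw: [b1@5:R b3@7:R b2@10:L b4@12:L]
Beat 4 (L): throw ball5 h=5 -> lands@9:R; in-air after throw: [b1@5:R b3@7:R b5@9:R b2@10:L b4@12:L]
Beat 5 (R): throw ball1 h=9 -> lands@14:L; in-air after throw: [b3@7:R b5@9:R b2@10:L b4@12:L b1@14:L]
Beat 6 (L): throw ball6 h=5 -> lands@11:R; in-air after throw: [b3@7:R b5@9:R b2@10:L b6@11:R b4@12:L b1@14:L]
Beat 7 (R): throw ball3 h=9 -> lands@16:L; in-air after throw: [b5@9:R b2@10:L b6@11:R b4@12:L b1@14:L b3@16:L]
Beat 8 (L): throw ball7 h=5 -> lands@13:R; in-air after throw: [b5@9:R b2@10:L b6@11:R b4@12:L b7@13:R b1@14:L b3@16:L]
Beat 9 (R): throw ball5 h=9 -> lands@18:L; in-air after throw: [b2@10:L b6@11:R b4@12:L b7@13:R b1@14:L b3@16:L b5@18:L]
Beat 10 (L): throw ball2 h=5 -> lands@15:R; in-air after throw: [b6@11:R b4@12:L b7@13:R b1@14:L b2@15:R b3@16:L b5@18:L]
Beat 11 (R): throw ball6 h=9 -> lands@20:L; in-air after throw: [b4@12:L b7@13:R b1@14:L b2@15:R b3@16:L b5@18:L b6@20:L]
Beat 12 (L): throw ball4 h=5 -> lands@17:R; in-air after throw: [b7@13:R b1@14:L b2@15:R b3@16:L b4@17:R b5@18:L b6@20:L]
Ball 1: thrown@0 h=5 -> first land @5; rethrown@5 h=9 -> second land @14

Answer: 5 14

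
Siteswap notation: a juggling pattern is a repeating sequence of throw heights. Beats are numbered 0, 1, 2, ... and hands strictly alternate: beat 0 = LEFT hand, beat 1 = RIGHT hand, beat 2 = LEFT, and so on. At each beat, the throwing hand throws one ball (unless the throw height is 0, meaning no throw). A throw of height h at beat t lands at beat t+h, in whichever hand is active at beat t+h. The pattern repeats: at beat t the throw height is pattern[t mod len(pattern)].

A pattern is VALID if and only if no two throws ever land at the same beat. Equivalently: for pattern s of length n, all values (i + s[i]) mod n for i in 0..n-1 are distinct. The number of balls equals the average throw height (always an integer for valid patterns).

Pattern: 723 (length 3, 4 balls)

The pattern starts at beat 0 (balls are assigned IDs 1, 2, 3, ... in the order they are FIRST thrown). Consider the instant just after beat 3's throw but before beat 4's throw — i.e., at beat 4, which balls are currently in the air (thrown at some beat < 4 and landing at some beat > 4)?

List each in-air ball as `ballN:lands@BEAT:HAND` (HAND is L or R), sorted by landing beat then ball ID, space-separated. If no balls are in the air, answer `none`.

Beat 0 (L): throw ball1 h=7 -> lands@7:R; in-air after throw: [b1@7:R]
Beat 1 (R): throw ball2 h=2 -> lands@3:R; in-air after throw: [b2@3:R b1@7:R]
Beat 2 (L): throw ball3 h=3 -> lands@5:R; in-air after throw: [b2@3:R b3@5:R b1@7:R]
Beat 3 (R): throw ball2 h=7 -> lands@10:L; in-air after throw: [b3@5:R b1@7:R b2@10:L]
Beat 4 (L): throw ball4 h=2 -> lands@6:L; in-air after throw: [b3@5:R b4@6:L b1@7:R b2@10:L]

Answer: ball3:lands@5:R ball1:lands@7:R ball2:lands@10:L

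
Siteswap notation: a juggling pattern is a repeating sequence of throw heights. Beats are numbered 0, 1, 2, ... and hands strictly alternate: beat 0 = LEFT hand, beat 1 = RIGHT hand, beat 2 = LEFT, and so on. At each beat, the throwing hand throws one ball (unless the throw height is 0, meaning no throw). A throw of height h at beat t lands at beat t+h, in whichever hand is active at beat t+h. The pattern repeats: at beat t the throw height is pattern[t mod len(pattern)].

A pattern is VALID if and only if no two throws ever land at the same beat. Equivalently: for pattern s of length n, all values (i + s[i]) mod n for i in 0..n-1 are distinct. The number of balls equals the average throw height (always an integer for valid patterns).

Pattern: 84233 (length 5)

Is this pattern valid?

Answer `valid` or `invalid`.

Answer: valid

Derivation:
i=0: (i + s[i]) mod n = (0 + 8) mod 5 = 3
i=1: (i + s[i]) mod n = (1 + 4) mod 5 = 0
i=2: (i + s[i]) mod n = (2 + 2) mod 5 = 4
i=3: (i + s[i]) mod n = (3 + 3) mod 5 = 1
i=4: (i + s[i]) mod n = (4 + 3) mod 5 = 2
Residues: [3, 0, 4, 1, 2], distinct: True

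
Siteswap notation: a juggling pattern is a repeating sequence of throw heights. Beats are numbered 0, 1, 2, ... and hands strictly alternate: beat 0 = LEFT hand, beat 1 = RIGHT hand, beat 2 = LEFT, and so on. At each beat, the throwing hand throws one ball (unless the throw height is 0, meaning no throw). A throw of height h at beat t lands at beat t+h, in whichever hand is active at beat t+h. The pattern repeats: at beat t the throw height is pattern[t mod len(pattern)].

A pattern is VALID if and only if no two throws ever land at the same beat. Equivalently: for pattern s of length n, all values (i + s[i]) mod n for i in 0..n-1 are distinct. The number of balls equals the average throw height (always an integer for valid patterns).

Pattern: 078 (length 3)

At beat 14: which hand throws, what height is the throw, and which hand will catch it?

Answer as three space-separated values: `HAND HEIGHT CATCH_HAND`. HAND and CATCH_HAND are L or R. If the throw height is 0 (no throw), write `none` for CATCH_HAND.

Answer: L 8 L

Derivation:
Beat 14: 14 mod 2 = 0, so hand = L
Throw height = pattern[14 mod 3] = pattern[2] = 8
Lands at beat 14+8=22, 22 mod 2 = 0, so catch hand = L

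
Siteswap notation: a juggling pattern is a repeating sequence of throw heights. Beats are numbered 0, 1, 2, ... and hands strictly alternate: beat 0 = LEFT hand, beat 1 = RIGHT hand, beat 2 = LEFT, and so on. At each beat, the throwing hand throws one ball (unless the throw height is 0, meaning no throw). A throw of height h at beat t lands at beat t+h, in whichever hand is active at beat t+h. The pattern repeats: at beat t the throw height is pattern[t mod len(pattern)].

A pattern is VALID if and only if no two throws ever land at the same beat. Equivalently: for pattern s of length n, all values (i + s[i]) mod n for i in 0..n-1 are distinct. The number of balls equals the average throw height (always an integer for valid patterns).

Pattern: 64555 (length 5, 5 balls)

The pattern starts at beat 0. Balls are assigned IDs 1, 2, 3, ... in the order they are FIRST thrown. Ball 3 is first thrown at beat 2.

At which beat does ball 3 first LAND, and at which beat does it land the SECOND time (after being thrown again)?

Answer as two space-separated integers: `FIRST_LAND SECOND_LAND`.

Beat 0 (L): throw ball1 h=6 -> lands@6:L; in-air after throw: [b1@6:L]
Beat 1 (R): throw ball2 h=4 -> lands@5:R; in-air after throw: [b2@5:R b1@6:L]
Beat 2 (L): throw ball3 h=5 -> lands@7:R; in-air after throw: [b2@5:R b1@6:L b3@7:R]
Beat 3 (R): throw ball4 h=5 -> lands@8:L; in-air after throw: [b2@5:R b1@6:L b3@7:R b4@8:L]
Beat 4 (L): throw ball5 h=5 -> lands@9:R; in-air after throw: [b2@5:R b1@6:L b3@7:R b4@8:L b5@9:R]
Beat 5 (R): throw ball2 h=6 -> lands@11:R; in-air after throw: [b1@6:L b3@7:R b4@8:L b5@9:R b2@11:R]
Beat 6 (L): throw ball1 h=4 -> lands@10:L; in-air after throw: [b3@7:R b4@8:L b5@9:R b1@10:L b2@11:R]
Beat 7 (R): throw ball3 h=5 -> lands@12:L; in-air after throw: [b4@8:L b5@9:R b1@10:L b2@11:R b3@12:L]
Beat 8 (L): throw ball4 h=5 -> lands@13:R; in-air after throw: [b5@9:R b1@10:L b2@11:R b3@12:L b4@13:R]
Beat 9 (R): throw ball5 h=5 -> lands@14:L; in-air after throw: [b1@10:L b2@11:R b3@12:L b4@13:R b5@14:L]
Beat 10 (L): throw ball1 h=6 -> lands@16:L; in-air after throw: [b2@11:R b3@12:L b4@13:R b5@14:L b1@16:L]
Beat 11 (R): throw ball2 h=4 -> lands@15:R; in-air after throw: [b3@12:L b4@13:R b5@14:L b2@15:R b1@16:L]
Beat 12 (L): throw ball3 h=5 -> lands@17:R; in-air after throw: [b4@13:R b5@14:L b2@15:R b1@16:L b3@17:R]
Ball 3: thrown@2 h=5 -> first land @7; rethrown@7 h=5 -> second land @12

Answer: 7 12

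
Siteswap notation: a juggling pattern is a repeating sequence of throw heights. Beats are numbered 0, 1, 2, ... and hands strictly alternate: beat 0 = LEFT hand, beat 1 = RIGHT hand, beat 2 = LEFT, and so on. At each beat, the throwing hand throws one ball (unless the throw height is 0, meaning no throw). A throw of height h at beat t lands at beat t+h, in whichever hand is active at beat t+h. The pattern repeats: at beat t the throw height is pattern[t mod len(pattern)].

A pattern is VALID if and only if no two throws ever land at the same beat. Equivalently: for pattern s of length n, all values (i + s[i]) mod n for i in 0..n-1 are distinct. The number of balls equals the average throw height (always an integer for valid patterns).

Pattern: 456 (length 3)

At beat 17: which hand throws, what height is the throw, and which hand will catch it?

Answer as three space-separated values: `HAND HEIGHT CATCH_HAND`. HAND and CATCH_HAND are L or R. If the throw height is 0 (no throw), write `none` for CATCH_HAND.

Answer: R 6 R

Derivation:
Beat 17: 17 mod 2 = 1, so hand = R
Throw height = pattern[17 mod 3] = pattern[2] = 6
Lands at beat 17+6=23, 23 mod 2 = 1, so catch hand = R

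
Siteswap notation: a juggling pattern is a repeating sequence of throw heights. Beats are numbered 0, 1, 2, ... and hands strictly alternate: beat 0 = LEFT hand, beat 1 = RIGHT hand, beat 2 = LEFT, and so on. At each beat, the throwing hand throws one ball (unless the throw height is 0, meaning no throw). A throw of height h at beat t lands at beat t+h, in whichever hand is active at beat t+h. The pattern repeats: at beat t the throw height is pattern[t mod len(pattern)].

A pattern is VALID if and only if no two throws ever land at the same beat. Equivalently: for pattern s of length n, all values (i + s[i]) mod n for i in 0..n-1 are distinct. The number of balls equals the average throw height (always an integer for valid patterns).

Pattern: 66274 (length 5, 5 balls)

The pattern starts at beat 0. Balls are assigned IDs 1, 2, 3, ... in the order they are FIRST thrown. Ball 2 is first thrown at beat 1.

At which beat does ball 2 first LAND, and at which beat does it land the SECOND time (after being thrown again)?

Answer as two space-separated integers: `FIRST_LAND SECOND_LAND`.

Answer: 7 9

Derivation:
Beat 0 (L): throw ball1 h=6 -> lands@6:L; in-air after throw: [b1@6:L]
Beat 1 (R): throw ball2 h=6 -> lands@7:R; in-air after throw: [b1@6:L b2@7:R]
Beat 2 (L): throw ball3 h=2 -> lands@4:L; in-air after throw: [b3@4:L b1@6:L b2@7:R]
Beat 3 (R): throw ball4 h=7 -> lands@10:L; in-air after throw: [b3@4:L b1@6:L b2@7:R b4@10:L]
Beat 4 (L): throw ball3 h=4 -> lands@8:L; in-air after throw: [b1@6:L b2@7:R b3@8:L b4@10:L]
Beat 5 (R): throw ball5 h=6 -> lands@11:R; in-air after throw: [b1@6:L b2@7:R b3@8:L b4@10:L b5@11:R]
Beat 6 (L): throw ball1 h=6 -> lands@12:L; in-air after throw: [b2@7:R b3@8:L b4@10:L b5@11:R b1@12:L]
Beat 7 (R): throw ball2 h=2 -> lands@9:R; in-air after throw: [b3@8:L b2@9:R b4@10:L b5@11:R b1@12:L]
Beat 8 (L): throw ball3 h=7 -> lands@15:R; in-air after throw: [b2@9:R b4@10:L b5@11:R b1@12:L b3@15:R]
Beat 9 (R): throw ball2 h=4 -> lands@13:R; in-air after throw: [b4@10:L b5@11:R b1@12:L b2@13:R b3@15:R]
Ball 2: thrown@1 h=6 -> first land @7; rethrown@7 h=2 -> second land @9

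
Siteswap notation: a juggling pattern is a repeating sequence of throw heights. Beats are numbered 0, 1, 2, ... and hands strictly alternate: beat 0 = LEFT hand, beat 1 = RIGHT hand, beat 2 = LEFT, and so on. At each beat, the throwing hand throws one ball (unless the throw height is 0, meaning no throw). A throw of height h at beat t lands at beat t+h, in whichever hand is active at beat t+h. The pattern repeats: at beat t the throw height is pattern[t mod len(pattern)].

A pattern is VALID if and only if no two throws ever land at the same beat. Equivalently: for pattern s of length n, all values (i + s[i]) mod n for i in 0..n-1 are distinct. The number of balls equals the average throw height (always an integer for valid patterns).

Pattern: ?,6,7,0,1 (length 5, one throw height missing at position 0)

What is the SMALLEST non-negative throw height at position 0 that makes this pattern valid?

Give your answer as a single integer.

i=0: s[i]=? (unknown)
i=1: (1 + 6) mod 5 = 2
i=2: (2 + 7) mod 5 = 4
i=3: (3 + 0) mod 5 = 3
i=4: (4 + 1) mod 5 = 0
Known residues: [0, 2, 3, 4]; need a permutation of 0..4, so missing residue r = 1
Need (0 + s) mod 5 = 1; smallest s = (1 - 0) mod 5 = 1

Answer: 1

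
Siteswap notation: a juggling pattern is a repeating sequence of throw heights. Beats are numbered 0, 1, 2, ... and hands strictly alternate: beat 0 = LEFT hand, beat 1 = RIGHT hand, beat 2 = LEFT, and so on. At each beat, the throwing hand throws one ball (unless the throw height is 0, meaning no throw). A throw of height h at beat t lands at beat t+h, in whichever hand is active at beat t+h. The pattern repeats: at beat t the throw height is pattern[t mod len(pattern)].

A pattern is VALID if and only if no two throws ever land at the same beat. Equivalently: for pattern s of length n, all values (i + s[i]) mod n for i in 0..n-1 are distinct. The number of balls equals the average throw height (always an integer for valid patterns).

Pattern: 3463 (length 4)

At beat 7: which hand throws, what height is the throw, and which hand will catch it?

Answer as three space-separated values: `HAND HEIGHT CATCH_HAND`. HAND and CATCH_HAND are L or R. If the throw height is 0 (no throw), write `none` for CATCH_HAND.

Beat 7: 7 mod 2 = 1, so hand = R
Throw height = pattern[7 mod 4] = pattern[3] = 3
Lands at beat 7+3=10, 10 mod 2 = 0, so catch hand = L

Answer: R 3 L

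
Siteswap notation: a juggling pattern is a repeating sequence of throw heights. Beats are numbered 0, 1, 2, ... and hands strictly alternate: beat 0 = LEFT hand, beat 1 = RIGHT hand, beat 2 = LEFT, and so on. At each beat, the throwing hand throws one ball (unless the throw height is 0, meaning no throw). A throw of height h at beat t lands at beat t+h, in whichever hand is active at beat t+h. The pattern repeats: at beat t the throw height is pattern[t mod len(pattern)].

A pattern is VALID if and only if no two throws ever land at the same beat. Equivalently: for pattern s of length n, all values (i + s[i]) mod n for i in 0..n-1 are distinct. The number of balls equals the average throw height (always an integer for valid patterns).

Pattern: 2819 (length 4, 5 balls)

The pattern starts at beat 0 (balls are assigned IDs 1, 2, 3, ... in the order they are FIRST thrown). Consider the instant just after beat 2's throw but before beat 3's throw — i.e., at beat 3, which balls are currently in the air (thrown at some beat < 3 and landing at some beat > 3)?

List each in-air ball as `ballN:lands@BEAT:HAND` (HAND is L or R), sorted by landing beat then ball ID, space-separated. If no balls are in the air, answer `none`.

Answer: ball2:lands@9:R

Derivation:
Beat 0 (L): throw ball1 h=2 -> lands@2:L; in-air after throw: [b1@2:L]
Beat 1 (R): throw ball2 h=8 -> lands@9:R; in-air after throw: [b1@2:L b2@9:R]
Beat 2 (L): throw ball1 h=1 -> lands@3:R; in-air after throw: [b1@3:R b2@9:R]
Beat 3 (R): throw ball1 h=9 -> lands@12:L; in-air after throw: [b2@9:R b1@12:L]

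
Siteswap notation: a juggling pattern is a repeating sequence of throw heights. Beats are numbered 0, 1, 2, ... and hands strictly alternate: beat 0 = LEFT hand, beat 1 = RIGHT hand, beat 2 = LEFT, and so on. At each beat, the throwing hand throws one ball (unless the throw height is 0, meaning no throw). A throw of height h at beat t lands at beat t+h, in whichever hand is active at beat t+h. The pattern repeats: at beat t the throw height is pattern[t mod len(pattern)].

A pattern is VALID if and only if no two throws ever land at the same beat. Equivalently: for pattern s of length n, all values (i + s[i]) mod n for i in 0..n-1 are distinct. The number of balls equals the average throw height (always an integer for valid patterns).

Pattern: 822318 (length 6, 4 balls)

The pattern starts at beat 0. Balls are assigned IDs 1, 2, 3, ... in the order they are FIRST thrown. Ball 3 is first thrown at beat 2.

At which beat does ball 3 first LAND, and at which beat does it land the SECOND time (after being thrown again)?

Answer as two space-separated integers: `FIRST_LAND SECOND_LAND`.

Answer: 4 5

Derivation:
Beat 0 (L): throw ball1 h=8 -> lands@8:L; in-air after throw: [b1@8:L]
Beat 1 (R): throw ball2 h=2 -> lands@3:R; in-air after throw: [b2@3:R b1@8:L]
Beat 2 (L): throw ball3 h=2 -> lands@4:L; in-air after throw: [b2@3:R b3@4:L b1@8:L]
Beat 3 (R): throw ball2 h=3 -> lands@6:L; in-air after throw: [b3@4:L b2@6:L b1@8:L]
Beat 4 (L): throw ball3 h=1 -> lands@5:R; in-air after throw: [b3@5:R b2@6:L b1@8:L]
Beat 5 (R): throw ball3 h=8 -> lands@13:R; in-air after throw: [b2@6:L b1@8:L b3@13:R]
Ball 3: thrown@2 h=2 -> first land @4; rethrown@4 h=1 -> second land @5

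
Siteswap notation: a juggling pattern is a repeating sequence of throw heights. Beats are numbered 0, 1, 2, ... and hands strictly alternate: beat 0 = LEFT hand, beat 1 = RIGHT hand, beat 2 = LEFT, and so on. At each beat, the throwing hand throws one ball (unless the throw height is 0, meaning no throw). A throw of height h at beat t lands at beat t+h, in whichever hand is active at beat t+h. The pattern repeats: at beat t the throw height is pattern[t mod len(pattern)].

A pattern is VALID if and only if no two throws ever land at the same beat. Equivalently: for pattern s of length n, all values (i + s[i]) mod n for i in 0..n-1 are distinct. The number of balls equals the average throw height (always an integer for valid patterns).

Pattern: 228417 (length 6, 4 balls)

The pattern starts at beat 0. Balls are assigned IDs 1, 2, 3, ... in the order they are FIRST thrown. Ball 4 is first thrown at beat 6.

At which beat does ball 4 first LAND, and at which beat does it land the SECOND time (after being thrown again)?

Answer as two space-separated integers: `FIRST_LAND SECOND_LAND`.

Answer: 8 16

Derivation:
Beat 0 (L): throw ball1 h=2 -> lands@2:L; in-air after throw: [b1@2:L]
Beat 1 (R): throw ball2 h=2 -> lands@3:R; in-air after throw: [b1@2:L b2@3:R]
Beat 2 (L): throw ball1 h=8 -> lands@10:L; in-air after throw: [b2@3:R b1@10:L]
Beat 3 (R): throw ball2 h=4 -> lands@7:R; in-air after throw: [b2@7:R b1@10:L]
Beat 4 (L): throw ball3 h=1 -> lands@5:R; in-air after throw: [b3@5:R b2@7:R b1@10:L]
Beat 5 (R): throw ball3 h=7 -> lands@12:L; in-air after throw: [b2@7:R b1@10:L b3@12:L]
Beat 6 (L): throw ball4 h=2 -> lands@8:L; in-air after throw: [b2@7:R b4@8:L b1@10:L b3@12:L]
Beat 7 (R): throw ball2 h=2 -> lands@9:R; in-air after throw: [b4@8:L b2@9:R b1@10:L b3@12:L]
Beat 8 (L): throw ball4 h=8 -> lands@16:L; in-air after throw: [b2@9:R b1@10:L b3@12:L b4@16:L]
Beat 9 (R): throw ball2 h=4 -> lands@13:R; in-air after throw: [b1@10:L b3@12:L b2@13:R b4@16:L]
Beat 10 (L): throw ball1 h=1 -> lands@11:R; in-air after throw: [b1@11:R b3@12:L b2@13:R b4@16:L]
Beat 11 (R): throw ball1 h=7 -> lands@18:L; in-air after throw: [b3@12:L b2@13:R b4@16:L b1@18:L]
Beat 12 (L): throw ball3 h=2 -> lands@14:L; in-air after throw: [b2@13:R b3@14:L b4@16:L b1@18:L]
Beat 13 (R): throw ball2 h=2 -> lands@15:R; in-air after throw: [b3@14:L b2@15:R b4@16:L b1@18:L]
Beat 14 (L): throw ball3 h=8 -> lands@22:L; in-air after throw: [b2@15:R b4@16:L b1@18:L b3@22:L]
Beat 15 (R): throw ball2 h=4 -> lands@19:R; in-air after throw: [b4@16:L b1@18:L b2@19:R b3@22:L]
Beat 16 (L): throw ball4 h=1 -> lands@17:R; in-air after throw: [b4@17:R b1@18:L b2@19:R b3@22:L]
Ball 4: thrown@6 h=2 -> first land @8; rethrown@8 h=8 -> second land @16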